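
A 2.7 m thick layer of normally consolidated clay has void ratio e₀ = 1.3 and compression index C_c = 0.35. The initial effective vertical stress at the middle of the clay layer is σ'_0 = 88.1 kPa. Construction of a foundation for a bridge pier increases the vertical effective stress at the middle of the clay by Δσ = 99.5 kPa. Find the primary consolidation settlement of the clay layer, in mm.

Final effective stress: σ'_f = σ'_0 + Δσ = 88.1 + 99.5 = 187.6 kPa.
Normally consolidated clay, so the full stress increment lies on the virgin compression line:
S_c = C_c·H/(1+e₀)·log₁₀(σ'_f/σ'_0) = 0.35×2.7/(1+1.3)×log₁₀(187.6/88.1)
    = 0.41087 × 0.32826 = 0.1349 m

S_c ≈ 135 mm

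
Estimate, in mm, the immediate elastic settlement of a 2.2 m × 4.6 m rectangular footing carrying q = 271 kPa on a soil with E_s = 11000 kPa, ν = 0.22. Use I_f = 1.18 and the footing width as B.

S_e ≈ 60.9 mm

Immediate (elastic) settlement: S_e = q·B·(1−ν²)/E_s · I_f.
S_e = 271 × 2.2 × (1 − 0.22²) / 11000 × 1.18
    = 271 × 2.2 × 0.9516 / 11000 × 1.18
    = 0.06086 m = 60.86 mm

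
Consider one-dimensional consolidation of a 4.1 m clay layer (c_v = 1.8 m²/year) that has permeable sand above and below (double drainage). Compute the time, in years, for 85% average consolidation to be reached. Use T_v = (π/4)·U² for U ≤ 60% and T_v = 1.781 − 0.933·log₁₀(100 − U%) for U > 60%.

t ≈ 1.6 years

Drainage path length: H_d = H/2 = 2.05 m (double drainage).
U > 60%: T_v = 1.781 − 0.933·log₁₀(100 − 85) = 0.68371.
t = T_v·H_d²/c_v = 0.68371×2.05²/1.8 = 1.596 years.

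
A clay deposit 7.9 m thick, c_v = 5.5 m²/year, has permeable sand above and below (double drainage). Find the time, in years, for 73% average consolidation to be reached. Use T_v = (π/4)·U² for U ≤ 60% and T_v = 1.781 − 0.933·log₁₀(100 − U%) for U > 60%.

Drainage path length: H_d = H/2 = 3.95 m (double drainage).
U > 60%: T_v = 1.781 − 0.933·log₁₀(100 − 73) = 0.44554.
t = T_v·H_d²/c_v = 0.44554×3.95²/5.5 = 1.264 years.

t ≈ 1.26 years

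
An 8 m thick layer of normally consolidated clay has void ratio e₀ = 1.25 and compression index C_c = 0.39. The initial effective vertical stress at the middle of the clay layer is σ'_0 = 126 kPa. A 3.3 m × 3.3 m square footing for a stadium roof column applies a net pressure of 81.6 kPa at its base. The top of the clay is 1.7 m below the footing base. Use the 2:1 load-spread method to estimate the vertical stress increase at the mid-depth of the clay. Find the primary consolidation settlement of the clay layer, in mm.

S_c ≈ 50.3 mm

Mid-depth of clay below the footing base: z = 1.7 + 8/2 = 5.7 m.
Stress increase at mid-clay by the 2:1 spreading method:
Δσ = qBL/((B+z)(L+z)) = 81.6×3.3×3.3/((3.3+5.7)(3.3+5.7)) = 10.971 kPa
Final effective stress: σ'_f = σ'_0 + Δσ = 126 + 10.971 = 136.97 kPa.
Normally consolidated clay, so the full stress increment lies on the virgin compression line:
S_c = C_c·H/(1+e₀)·log₁₀(σ'_f/σ'_0) = 0.39×8/(1+1.25)×log₁₀(136.97/126)
    = 1.3867 × 0.036255 = 0.05027 m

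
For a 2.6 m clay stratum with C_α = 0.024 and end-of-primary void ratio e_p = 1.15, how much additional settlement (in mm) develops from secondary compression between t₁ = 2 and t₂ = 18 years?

Secondary compression: S_s = C_α·H/(1+e_p)·log₁₀(t₂/t₁)
S_s = 0.024×2.6/(1+1.15)×log₁₀(18/2)
    = 0.02902 × 0.9542 = 0.0277 m

S_s ≈ 27.7 mm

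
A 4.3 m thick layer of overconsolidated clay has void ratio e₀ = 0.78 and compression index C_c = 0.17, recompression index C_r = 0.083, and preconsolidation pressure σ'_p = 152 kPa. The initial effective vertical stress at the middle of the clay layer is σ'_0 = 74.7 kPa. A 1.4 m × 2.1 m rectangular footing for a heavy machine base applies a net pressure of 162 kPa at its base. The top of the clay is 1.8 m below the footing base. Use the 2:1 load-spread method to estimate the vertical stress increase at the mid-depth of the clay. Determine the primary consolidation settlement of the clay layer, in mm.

Mid-depth of clay below the footing base: z = 1.8 + 4.3/2 = 3.95 m.
Stress increase at mid-clay by the 2:1 spreading method:
Δσ = qBL/((B+z)(L+z)) = 162×1.4×2.1/((1.4+3.95)(2.1+3.95)) = 14.715 kPa
Final effective stress: σ'_f = 74.7 + 14.715 = 89.415 kPa.
σ'_f = 89.415 ≤ σ'_p = 152 kPa, so the clay remains overconsolidated and only the recompression index applies:
S_c = C_r·H/(1+e₀)·log₁₀(σ'_f/σ'_0) = 0.083×4.3/1.78×log₁₀(89.415/74.7)
    = 0.2005 × 0.07809 = 0.01566 m

S_c ≈ 15.7 mm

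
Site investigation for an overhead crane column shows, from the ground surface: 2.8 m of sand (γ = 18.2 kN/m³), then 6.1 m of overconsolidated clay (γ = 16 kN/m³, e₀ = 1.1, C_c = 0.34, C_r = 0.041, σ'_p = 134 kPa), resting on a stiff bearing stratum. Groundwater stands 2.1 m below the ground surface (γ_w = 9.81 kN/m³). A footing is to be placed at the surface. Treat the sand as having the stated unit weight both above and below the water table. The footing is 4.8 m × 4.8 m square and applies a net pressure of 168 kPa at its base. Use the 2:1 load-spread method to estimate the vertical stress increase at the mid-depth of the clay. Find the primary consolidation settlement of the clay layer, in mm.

S_c ≈ 22.4 mm

Mid-depth of clay below the ground surface: z = 2.8 + 6.1/2 = 5.85 m.
Total vertical stress at mid-clay: σ_v = 18.2×2.8 + 16×3.05 = 99.76 kPa.
Pore pressure: u = 9.81×(5.85 − 2.1) = 36.788 kPa.
Initial effective stress: σ'_0 = σ_v − u = 99.76 − 36.788 = 62.972 kPa.
Stress increase at mid-clay by the 2:1 spreading method:
Δσ = qBL/((B+z)(L+z)) = 168×4.8×4.8/((4.8+5.85)(4.8+5.85)) = 34.127 kPa
Final effective stress: σ'_f = 62.972 + 34.127 = 97.099 kPa.
σ'_f = 97.099 ≤ σ'_p = 134 kPa, so the clay remains overconsolidated and only the recompression index applies:
S_c = C_r·H/(1+e₀)·log₁₀(σ'_f/σ'_0) = 0.041×6.1/2.1×log₁₀(97.099/62.972)
    = 0.1191 × 0.18807 = 0.0224 m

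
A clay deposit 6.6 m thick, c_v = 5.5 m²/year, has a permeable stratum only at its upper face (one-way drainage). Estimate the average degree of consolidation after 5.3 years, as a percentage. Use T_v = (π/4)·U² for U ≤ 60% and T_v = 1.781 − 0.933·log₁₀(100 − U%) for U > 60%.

U ≈ 84.5 %

Drainage path length: H_d = H = 6.6 m (single drainage).
T_v = c_v·t/H_d² = 5.5×5.3/6.6² = 0.66919.
T_v = 0.66919 corresponds to the U > 60% branch:
U = 1 − 10^((1.781 − T_v)/0.933)/100 = 0.8445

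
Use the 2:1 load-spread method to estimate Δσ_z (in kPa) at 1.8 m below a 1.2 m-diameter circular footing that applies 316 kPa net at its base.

Δσ_z ≈ 50.6 kPa

By the 2:1 method the load spreads at 1 horizontal : 2 vertical, so at depth z the loaded area has grown by z in each plan dimension:
Δσ ≈ qD²/(D+z)² = 316×1.2²/(1.2+1.8)² = 50.56 kPa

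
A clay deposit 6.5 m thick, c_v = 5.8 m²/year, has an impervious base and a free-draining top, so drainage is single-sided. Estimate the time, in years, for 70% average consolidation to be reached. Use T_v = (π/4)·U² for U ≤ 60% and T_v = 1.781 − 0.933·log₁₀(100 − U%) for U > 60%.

Drainage path length: H_d = H = 6.5 m (single drainage).
U > 60%: T_v = 1.781 − 0.933·log₁₀(100 − 70) = 0.40285.
t = T_v·H_d²/c_v = 0.40285×6.5²/5.8 = 2.935 years.

t ≈ 2.93 years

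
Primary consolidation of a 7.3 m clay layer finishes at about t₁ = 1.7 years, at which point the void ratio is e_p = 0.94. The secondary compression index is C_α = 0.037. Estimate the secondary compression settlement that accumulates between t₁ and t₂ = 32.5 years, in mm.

S_s ≈ 178 mm

Secondary compression: S_s = C_α·H/(1+e_p)·log₁₀(t₂/t₁)
S_s = 0.037×7.3/(1+0.94)×log₁₀(32.5/1.7)
    = 0.1392 × 1.281 = 0.1784 m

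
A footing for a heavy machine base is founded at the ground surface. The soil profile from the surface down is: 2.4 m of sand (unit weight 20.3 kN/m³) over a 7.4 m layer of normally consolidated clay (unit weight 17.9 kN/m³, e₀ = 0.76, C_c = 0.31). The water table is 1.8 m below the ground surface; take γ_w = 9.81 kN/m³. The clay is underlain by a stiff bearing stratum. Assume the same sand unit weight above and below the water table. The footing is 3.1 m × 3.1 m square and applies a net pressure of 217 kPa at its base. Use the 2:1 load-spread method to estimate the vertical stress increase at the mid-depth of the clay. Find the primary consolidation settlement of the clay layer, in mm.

Mid-depth of clay below the ground surface: z = 2.4 + 7.4/2 = 6.1 m.
Total vertical stress at mid-clay: σ_v = 20.3×2.4 + 17.9×3.7 = 114.95 kPa.
Pore pressure: u = 9.81×(6.1 − 1.8) = 42.183 kPa.
Initial effective stress: σ'_0 = σ_v − u = 114.95 − 42.183 = 72.767 kPa.
Stress increase at mid-clay by the 2:1 spreading method:
Δσ = qBL/((B+z)(L+z)) = 217×3.1×3.1/((3.1+6.1)(3.1+6.1)) = 24.638 kPa
Final effective stress: σ'_f = σ'_0 + Δσ = 72.767 + 24.638 = 97.405 kPa.
Normally consolidated clay, so the full stress increment lies on the virgin compression line:
S_c = C_c·H/(1+e₀)·log₁₀(σ'_f/σ'_0) = 0.31×7.4/(1+0.76)×log₁₀(97.405/72.767)
    = 1.3034 × 0.12665 = 0.1651 m

S_c ≈ 165 mm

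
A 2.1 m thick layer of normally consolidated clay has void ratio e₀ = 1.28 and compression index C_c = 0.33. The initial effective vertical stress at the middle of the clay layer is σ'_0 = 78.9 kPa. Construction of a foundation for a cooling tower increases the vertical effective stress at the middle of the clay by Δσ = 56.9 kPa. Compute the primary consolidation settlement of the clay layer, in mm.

Final effective stress: σ'_f = σ'_0 + Δσ = 78.9 + 56.9 = 135.8 kPa.
Normally consolidated clay, so the full stress increment lies on the virgin compression line:
S_c = C_c·H/(1+e₀)·log₁₀(σ'_f/σ'_0) = 0.33×2.1/(1+1.28)×log₁₀(135.8/78.9)
    = 0.30395 × 0.23582 = 0.07168 m

S_c ≈ 71.7 mm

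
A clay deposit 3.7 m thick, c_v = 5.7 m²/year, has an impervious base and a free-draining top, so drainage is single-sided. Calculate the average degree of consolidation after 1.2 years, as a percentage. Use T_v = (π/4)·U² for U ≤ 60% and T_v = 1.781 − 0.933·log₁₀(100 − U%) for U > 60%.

Drainage path length: H_d = H = 3.7 m (single drainage).
T_v = c_v·t/H_d² = 5.7×1.2/3.7² = 0.49963.
T_v = 0.49963 corresponds to the U > 60% branch:
U = 1 − 10^((1.781 − T_v)/0.933)/100 = 0.7637

U ≈ 76.4 %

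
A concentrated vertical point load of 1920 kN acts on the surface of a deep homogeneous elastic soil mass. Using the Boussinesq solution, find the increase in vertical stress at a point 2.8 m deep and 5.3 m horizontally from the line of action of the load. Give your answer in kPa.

Δσ_z ≈ 2.6 kPa

Boussinesq vertical stress below a point load on an elastic half-space:
Δσ_z = 3P/(2πz²) · [1 + (r/z)²]^(−5/2)
r/z = 5.3/2.8 = 1.8929; [1+(r/z)²]^(−5/2) = 0.022241.
Δσ_z = 3×1920/(2π×2.8²) × 0.022241 = 116.93 × 0.022241 = 2.601 kPa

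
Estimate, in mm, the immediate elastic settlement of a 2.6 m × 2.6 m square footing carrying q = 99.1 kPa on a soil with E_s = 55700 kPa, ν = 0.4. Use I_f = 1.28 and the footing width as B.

Immediate (elastic) settlement: S_e = q·B·(1−ν²)/E_s · I_f.
S_e = 99.1 × 2.6 × (1 − 0.4²) / 55700 × 1.28
    = 99.1 × 2.6 × 0.84 / 55700 × 1.28
    = 0.004974 m = 4.974 mm

S_e ≈ 4.97 mm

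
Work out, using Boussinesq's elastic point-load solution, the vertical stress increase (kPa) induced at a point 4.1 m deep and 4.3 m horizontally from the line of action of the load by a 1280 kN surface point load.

Boussinesq vertical stress below a point load on an elastic half-space:
Δσ_z = 3P/(2πz²) · [1 + (r/z)²]^(−5/2)
r/z = 4.3/4.1 = 1.0488; [1+(r/z)²]^(−5/2) = 0.15649.
Δσ_z = 3×1280/(2π×4.1²) × 0.15649 = 36.357 × 0.15649 = 5.69 kPa

Δσ_z ≈ 5.69 kPa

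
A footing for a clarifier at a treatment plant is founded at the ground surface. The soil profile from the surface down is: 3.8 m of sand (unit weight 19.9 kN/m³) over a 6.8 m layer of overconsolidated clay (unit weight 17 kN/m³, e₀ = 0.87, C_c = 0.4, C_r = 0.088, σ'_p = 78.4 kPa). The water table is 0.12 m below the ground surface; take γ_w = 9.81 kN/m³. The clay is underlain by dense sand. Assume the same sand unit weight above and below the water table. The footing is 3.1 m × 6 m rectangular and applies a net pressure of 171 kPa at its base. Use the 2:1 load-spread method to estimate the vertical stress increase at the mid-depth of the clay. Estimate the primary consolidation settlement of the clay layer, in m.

S_c ≈ 0.0966 m

Mid-depth of clay below the ground surface: z = 3.8 + 6.8/2 = 7.2 m.
Total vertical stress at mid-clay: σ_v = 19.9×3.8 + 17×3.4 = 133.42 kPa.
Pore pressure: u = 9.81×(7.2 − 0.12) = 69.455 kPa.
Initial effective stress: σ'_0 = σ_v − u = 133.42 − 69.455 = 63.965 kPa.
Stress increase at mid-clay by the 2:1 spreading method:
Δσ = qBL/((B+z)(L+z)) = 171×3.1×6/((3.1+7.2)(6+7.2)) = 23.394 kPa
Final effective stress: σ'_f = 63.965 + 23.394 = 87.359 kPa.
σ'_f = 87.359 > σ'_p = 78.4 kPa, so the stress path crosses the preconsolidation pressure — recompression up to σ'_p, then virgin compression beyond:
S_c = H/(1+e₀)·[C_r·log₁₀(σ'_p/σ'_0) + C_c·log₁₀(σ'_f/σ'_p)]
    = 6.8/1.87 × [0.088×log₁₀(78.4/63.965) + 0.4×log₁₀(87.359/78.4)]
    = 3.6364 × [0.0077769 + 0.018797] = 0.09663 m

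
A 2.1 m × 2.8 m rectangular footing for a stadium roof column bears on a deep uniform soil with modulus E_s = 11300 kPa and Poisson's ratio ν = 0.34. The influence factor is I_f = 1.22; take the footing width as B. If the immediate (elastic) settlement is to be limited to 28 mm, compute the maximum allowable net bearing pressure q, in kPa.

S_e = q·B·(1−ν²)/E_s · I_f  ⇒  q = S_e·E_s / (B·(1−ν²)·I_f).
q = 0.028 × 11300 / (2.1 × 0.8844 × 1.22) = 139.6 kPa

q ≈ 140 kPa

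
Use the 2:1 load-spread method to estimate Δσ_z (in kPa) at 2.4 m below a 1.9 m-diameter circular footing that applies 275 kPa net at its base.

Δσ_z ≈ 53.7 kPa

By the 2:1 method the load spreads at 1 horizontal : 2 vertical, so at depth z the loaded area has grown by z in each plan dimension:
Δσ ≈ qD²/(D+z)² = 275×1.9²/(1.9+2.4)² = 53.691 kPa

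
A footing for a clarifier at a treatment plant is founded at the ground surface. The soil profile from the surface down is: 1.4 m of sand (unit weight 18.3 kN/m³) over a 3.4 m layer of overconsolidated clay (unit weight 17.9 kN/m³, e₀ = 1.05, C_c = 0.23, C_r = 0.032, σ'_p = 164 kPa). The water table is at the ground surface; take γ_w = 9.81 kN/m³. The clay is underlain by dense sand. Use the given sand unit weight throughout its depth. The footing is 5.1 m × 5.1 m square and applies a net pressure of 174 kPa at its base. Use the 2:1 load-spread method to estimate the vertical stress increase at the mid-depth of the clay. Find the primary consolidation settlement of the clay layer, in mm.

Mid-depth of clay below the ground surface: z = 1.4 + 3.4/2 = 3.1 m.
Total vertical stress at mid-clay: σ_v = 18.3×1.4 + 17.9×1.7 = 56.05 kPa.
Pore pressure: u = 9.81×(3.1 − 0) = 30.411 kPa.
Initial effective stress: σ'_0 = σ_v − u = 56.05 − 30.411 = 25.639 kPa.
Stress increase at mid-clay by the 2:1 spreading method:
Δσ = qBL/((B+z)(L+z)) = 174×5.1×5.1/((5.1+3.1)(5.1+3.1)) = 67.307 kPa
Final effective stress: σ'_f = 25.639 + 67.307 = 92.946 kPa.
σ'_f = 92.946 ≤ σ'_p = 164 kPa, so the clay remains overconsolidated and only the recompression index applies:
S_c = C_r·H/(1+e₀)·log₁₀(σ'_f/σ'_0) = 0.032×3.4/2.05×log₁₀(92.946/25.639)
    = 0.053072 × 0.55933 = 0.02968 m

S_c ≈ 29.7 mm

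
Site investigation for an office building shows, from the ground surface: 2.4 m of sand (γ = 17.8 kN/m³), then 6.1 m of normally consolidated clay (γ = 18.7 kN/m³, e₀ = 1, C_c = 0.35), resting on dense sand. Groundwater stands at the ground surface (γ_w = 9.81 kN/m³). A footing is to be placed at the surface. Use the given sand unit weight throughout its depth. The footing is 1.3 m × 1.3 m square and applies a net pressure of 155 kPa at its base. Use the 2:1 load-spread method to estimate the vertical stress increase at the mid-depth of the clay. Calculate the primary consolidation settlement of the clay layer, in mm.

S_c ≈ 54.3 mm

Mid-depth of clay below the ground surface: z = 2.4 + 6.1/2 = 5.45 m.
Total vertical stress at mid-clay: σ_v = 17.8×2.4 + 18.7×3.05 = 99.755 kPa.
Pore pressure: u = 9.81×(5.45 − 0) = 53.465 kPa.
Initial effective stress: σ'_0 = σ_v − u = 99.755 − 53.465 = 46.29 kPa.
Stress increase at mid-clay by the 2:1 spreading method:
Δσ = qBL/((B+z)(L+z)) = 155×1.3×1.3/((1.3+5.45)(1.3+5.45)) = 5.7492 kPa
Final effective stress: σ'_f = σ'_0 + Δσ = 46.29 + 5.7492 = 52.039 kPa.
Normally consolidated clay, so the full stress increment lies on the virgin compression line:
S_c = C_c·H/(1+e₀)·log₁₀(σ'_f/σ'_0) = 0.35×6.1/(1+1)×log₁₀(52.039/46.29)
    = 1.0675 × 0.050842 = 0.05427 m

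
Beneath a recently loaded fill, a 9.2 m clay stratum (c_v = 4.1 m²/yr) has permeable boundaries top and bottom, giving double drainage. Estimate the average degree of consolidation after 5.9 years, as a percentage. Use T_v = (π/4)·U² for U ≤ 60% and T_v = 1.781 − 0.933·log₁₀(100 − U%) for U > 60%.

U ≈ 95.2 %

Drainage path length: H_d = H/2 = 4.6 m (double drainage).
T_v = c_v·t/H_d² = 4.1×5.9/4.6² = 1.1432.
T_v = 1.1432 corresponds to the U > 60% branch:
U = 1 − 10^((1.781 − T_v)/0.933)/100 = 0.9517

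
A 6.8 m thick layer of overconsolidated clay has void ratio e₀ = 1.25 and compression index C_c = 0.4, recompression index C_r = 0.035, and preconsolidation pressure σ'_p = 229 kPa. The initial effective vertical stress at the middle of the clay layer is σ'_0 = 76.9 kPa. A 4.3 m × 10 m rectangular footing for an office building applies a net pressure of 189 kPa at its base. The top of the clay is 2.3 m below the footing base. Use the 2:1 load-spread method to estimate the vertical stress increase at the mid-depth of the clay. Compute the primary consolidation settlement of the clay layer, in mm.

Mid-depth of clay below the footing base: z = 2.3 + 6.8/2 = 5.7 m.
Stress increase at mid-clay by the 2:1 spreading method:
Δσ = qBL/((B+z)(L+z)) = 189×4.3×10/((4.3+5.7)(10+5.7)) = 51.764 kPa
Final effective stress: σ'_f = 76.9 + 51.764 = 128.66 kPa.
σ'_f = 128.66 ≤ σ'_p = 229 kPa, so the clay remains overconsolidated and only the recompression index applies:
S_c = C_r·H/(1+e₀)·log₁₀(σ'_f/σ'_0) = 0.035×6.8/2.25×log₁₀(128.66/76.9)
    = 0.10578 × 0.22352 = 0.02364 m

S_c ≈ 23.6 mm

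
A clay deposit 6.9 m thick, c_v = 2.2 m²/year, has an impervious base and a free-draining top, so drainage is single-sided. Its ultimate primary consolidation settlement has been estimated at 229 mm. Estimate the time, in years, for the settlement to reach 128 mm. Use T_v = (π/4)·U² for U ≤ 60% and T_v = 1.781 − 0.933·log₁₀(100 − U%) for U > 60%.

Drainage path length: H_d = H = 6.9 m (single drainage).
U = S(t)/S_ult = 128/229 = 0.559.
U ≤ 60%: T_v = (π/4)·U² = (π/4)×0.55895² = 0.24538.
t = T_v·H_d²/c_v = 0.24538×6.9²/2.2 = 5.31 years.

t ≈ 5.31 years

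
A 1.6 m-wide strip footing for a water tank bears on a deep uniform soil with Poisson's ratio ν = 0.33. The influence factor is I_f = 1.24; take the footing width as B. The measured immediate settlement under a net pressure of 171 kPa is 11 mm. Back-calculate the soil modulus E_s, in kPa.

S_e = q·B·(1−ν²)/E_s · I_f  ⇒  E_s = q·B·(1−ν²)·I_f / S_e.
E_s = 171 × 1.6 × 0.8911 × 1.24 / 0.011 = 27480 kPa

E_s ≈ 27500 kPa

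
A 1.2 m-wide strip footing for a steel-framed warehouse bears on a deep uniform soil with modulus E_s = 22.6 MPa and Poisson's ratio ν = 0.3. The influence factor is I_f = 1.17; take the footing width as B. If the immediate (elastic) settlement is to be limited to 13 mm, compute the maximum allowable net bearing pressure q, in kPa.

E_s = 22.6 MPa = 22600 kPa.
S_e = q·B·(1−ν²)/E_s · I_f  ⇒  q = S_e·E_s / (B·(1−ν²)·I_f).
q = 0.013 × 22600 / (1.2 × 0.91 × 1.17) = 230 kPa

q ≈ 230 kPa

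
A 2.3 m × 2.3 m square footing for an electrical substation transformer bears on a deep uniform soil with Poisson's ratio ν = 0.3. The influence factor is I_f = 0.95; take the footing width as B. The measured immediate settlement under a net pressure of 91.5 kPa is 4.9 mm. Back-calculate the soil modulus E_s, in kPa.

E_s ≈ 37100 kPa

S_e = q·B·(1−ν²)/E_s · I_f  ⇒  E_s = q·B·(1−ν²)·I_f / S_e.
E_s = 91.5 × 2.3 × 0.91 × 0.95 / 0.0049 = 37130 kPa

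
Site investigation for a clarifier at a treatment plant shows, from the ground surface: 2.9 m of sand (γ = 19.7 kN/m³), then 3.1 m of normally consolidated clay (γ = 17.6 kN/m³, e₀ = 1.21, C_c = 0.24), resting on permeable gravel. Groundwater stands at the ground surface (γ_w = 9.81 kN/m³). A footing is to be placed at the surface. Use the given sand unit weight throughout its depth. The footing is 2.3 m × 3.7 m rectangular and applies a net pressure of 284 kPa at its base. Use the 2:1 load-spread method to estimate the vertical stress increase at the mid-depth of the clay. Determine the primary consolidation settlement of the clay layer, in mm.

S_c ≈ 107 mm

Mid-depth of clay below the ground surface: z = 2.9 + 3.1/2 = 4.45 m.
Total vertical stress at mid-clay: σ_v = 19.7×2.9 + 17.6×1.55 = 84.41 kPa.
Pore pressure: u = 9.81×(4.45 − 0) = 43.655 kPa.
Initial effective stress: σ'_0 = σ_v − u = 84.41 − 43.655 = 40.755 kPa.
Stress increase at mid-clay by the 2:1 spreading method:
Δσ = qBL/((B+z)(L+z)) = 284×2.3×3.7/((2.3+4.45)(3.7+4.45)) = 43.933 kPa
Final effective stress: σ'_f = σ'_0 + Δσ = 40.755 + 43.933 = 84.688 kPa.
Normally consolidated clay, so the full stress increment lies on the virgin compression line:
S_c = C_c·H/(1+e₀)·log₁₀(σ'_f/σ'_0) = 0.24×3.1/(1+1.21)×log₁₀(84.688/40.755)
    = 0.33665 × 0.31764 = 0.1069 m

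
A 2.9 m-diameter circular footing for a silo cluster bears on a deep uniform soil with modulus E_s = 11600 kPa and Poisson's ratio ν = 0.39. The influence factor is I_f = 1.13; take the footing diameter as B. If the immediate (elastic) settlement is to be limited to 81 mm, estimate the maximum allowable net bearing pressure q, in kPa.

S_e = q·B·(1−ν²)/E_s · I_f  ⇒  q = S_e·E_s / (B·(1−ν²)·I_f).
q = 0.081 × 11600 / (2.9 × 0.8479 × 1.13) = 338.2 kPa

q ≈ 338 kPa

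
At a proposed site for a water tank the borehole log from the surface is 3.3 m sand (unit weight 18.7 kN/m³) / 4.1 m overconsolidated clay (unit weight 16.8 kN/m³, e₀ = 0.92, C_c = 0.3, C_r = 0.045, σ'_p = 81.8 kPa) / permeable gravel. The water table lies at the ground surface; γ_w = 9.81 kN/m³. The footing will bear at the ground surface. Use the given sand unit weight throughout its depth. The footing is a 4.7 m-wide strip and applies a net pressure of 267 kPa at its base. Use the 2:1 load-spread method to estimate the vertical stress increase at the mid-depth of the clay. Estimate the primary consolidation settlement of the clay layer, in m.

Mid-depth of clay below the ground surface: z = 3.3 + 4.1/2 = 5.35 m.
Total vertical stress at mid-clay: σ_v = 18.7×3.3 + 16.8×2.05 = 96.15 kPa.
Pore pressure: u = 9.81×(5.35 − 0) = 52.483 kPa.
Initial effective stress: σ'_0 = σ_v − u = 96.15 − 52.483 = 43.667 kPa.
Stress increase at mid-clay by the 2:1 spreading method:
Δσ = qB/(B+z) = 267×4.7/(4.7+5.35) = 124.87 kPa
Final effective stress: σ'_f = 43.667 + 124.87 = 168.54 kPa.
σ'_f = 168.54 > σ'_p = 81.8 kPa, so the stress path crosses the preconsolidation pressure — recompression up to σ'_p, then virgin compression beyond:
S_c = H/(1+e₀)·[C_r·log₁₀(σ'_p/σ'_0) + C_c·log₁₀(σ'_f/σ'_p)]
    = 4.1/1.92 × [0.045×log₁₀(81.8/43.667) + 0.3×log₁₀(168.54/81.8)]
    = 2.1354 × [0.012267 + 0.094185] = 0.2273 m

S_c ≈ 0.227 m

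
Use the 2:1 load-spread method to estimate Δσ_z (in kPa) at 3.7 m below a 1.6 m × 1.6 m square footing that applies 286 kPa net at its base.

Δσ_z ≈ 26.1 kPa

By the 2:1 method the load spreads at 1 horizontal : 2 vertical, so at depth z the loaded area has grown by z in each plan dimension:
Δσ = qBL/((B+z)(L+z)) = 286×1.6×1.6/((1.6+3.7)(1.6+3.7)) = 26.065 kPa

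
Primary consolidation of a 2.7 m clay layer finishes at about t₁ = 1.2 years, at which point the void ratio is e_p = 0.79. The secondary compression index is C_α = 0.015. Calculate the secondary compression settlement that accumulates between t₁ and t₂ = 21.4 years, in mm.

S_s ≈ 28.3 mm

Secondary compression: S_s = C_α·H/(1+e_p)·log₁₀(t₂/t₁)
S_s = 0.015×2.7/(1+0.79)×log₁₀(21.4/1.2)
    = 0.02263 × 1.251 = 0.02831 m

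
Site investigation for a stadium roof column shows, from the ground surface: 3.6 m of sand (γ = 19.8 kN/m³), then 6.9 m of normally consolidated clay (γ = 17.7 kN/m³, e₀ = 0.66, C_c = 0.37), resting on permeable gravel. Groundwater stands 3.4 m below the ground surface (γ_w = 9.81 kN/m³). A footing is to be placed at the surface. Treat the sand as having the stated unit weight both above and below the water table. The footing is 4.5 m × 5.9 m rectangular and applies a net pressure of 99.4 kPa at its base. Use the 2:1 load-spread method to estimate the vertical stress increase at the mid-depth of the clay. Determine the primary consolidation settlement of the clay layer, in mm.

S_c ≈ 112 mm

Mid-depth of clay below the ground surface: z = 3.6 + 6.9/2 = 7.05 m.
Total vertical stress at mid-clay: σ_v = 19.8×3.6 + 17.7×3.45 = 132.34 kPa.
Pore pressure: u = 9.81×(7.05 − 3.4) = 35.806 kPa.
Initial effective stress: σ'_0 = σ_v − u = 132.34 − 35.806 = 96.534 kPa.
Stress increase at mid-clay by the 2:1 spreading method:
Δσ = qBL/((B+z)(L+z)) = 99.4×4.5×5.9/((4.5+7.05)(5.9+7.05)) = 17.644 kPa
Final effective stress: σ'_f = σ'_0 + Δσ = 96.534 + 17.644 = 114.18 kPa.
Normally consolidated clay, so the full stress increment lies on the virgin compression line:
S_c = C_c·H/(1+e₀)·log₁₀(σ'_f/σ'_0) = 0.37×6.9/(1+0.66)×log₁₀(114.18/96.534)
    = 1.538 × 0.07291 = 0.1121 m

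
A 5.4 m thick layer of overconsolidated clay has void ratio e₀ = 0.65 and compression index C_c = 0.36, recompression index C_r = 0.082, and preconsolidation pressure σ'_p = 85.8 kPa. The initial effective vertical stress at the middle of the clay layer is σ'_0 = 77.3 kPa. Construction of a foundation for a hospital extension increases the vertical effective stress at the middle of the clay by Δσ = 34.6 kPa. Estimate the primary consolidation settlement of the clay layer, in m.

S_c ≈ 0.148 m

Final effective stress: σ'_f = 77.3 + 34.6 = 111.9 kPa.
σ'_f = 111.9 > σ'_p = 85.8 kPa, so the stress path crosses the preconsolidation pressure — recompression up to σ'_p, then virgin compression beyond:
S_c = H/(1+e₀)·[C_r·log₁₀(σ'_p/σ'_0) + C_c·log₁₀(σ'_f/σ'_p)]
    = 5.4/1.65 × [0.082×log₁₀(85.8/77.3) + 0.36×log₁₀(111.9/85.8)]
    = 3.2727 × [0.0037152 + 0.041523] = 0.1481 m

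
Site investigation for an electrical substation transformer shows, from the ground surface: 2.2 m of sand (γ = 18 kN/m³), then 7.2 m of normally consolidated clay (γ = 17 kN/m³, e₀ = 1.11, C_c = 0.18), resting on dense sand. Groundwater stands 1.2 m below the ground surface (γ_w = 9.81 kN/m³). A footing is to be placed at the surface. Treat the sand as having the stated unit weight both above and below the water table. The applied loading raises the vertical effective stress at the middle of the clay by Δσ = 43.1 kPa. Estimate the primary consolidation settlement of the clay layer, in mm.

Mid-depth of clay below the ground surface: z = 2.2 + 7.2/2 = 5.8 m.
Total vertical stress at mid-clay: σ_v = 18×2.2 + 17×3.6 = 100.8 kPa.
Pore pressure: u = 9.81×(5.8 − 1.2) = 45.126 kPa.
Initial effective stress: σ'_0 = σ_v − u = 100.8 − 45.126 = 55.674 kPa.
Final effective stress: σ'_f = σ'_0 + Δσ = 55.674 + 43.1 = 98.774 kPa.
Normally consolidated clay, so the full stress increment lies on the virgin compression line:
S_c = C_c·H/(1+e₀)·log₁₀(σ'_f/σ'_0) = 0.18×7.2/(1+1.11)×log₁₀(98.774/55.674)
    = 0.61422 × 0.24899 = 0.1529 m

S_c ≈ 153 mm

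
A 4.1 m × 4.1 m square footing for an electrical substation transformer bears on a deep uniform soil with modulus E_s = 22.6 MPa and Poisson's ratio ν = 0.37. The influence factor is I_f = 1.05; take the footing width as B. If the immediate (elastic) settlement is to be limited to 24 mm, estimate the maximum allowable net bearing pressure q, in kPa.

E_s = 22.6 MPa = 22600 kPa.
S_e = q·B·(1−ν²)/E_s · I_f  ⇒  q = S_e·E_s / (B·(1−ν²)·I_f).
q = 0.024 × 22600 / (4.1 × 0.8631 × 1.05) = 146 kPa

q ≈ 146 kPa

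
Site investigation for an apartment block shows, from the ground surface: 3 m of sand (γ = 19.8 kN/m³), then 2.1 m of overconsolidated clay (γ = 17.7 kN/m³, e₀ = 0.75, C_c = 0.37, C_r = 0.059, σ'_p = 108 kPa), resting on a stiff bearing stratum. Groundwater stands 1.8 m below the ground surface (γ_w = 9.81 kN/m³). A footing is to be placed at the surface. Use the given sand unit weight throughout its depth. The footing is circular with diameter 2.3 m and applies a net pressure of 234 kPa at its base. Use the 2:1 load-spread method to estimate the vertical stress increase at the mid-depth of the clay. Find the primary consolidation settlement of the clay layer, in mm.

Mid-depth of clay below the ground surface: z = 3 + 2.1/2 = 4.05 m.
Total vertical stress at mid-clay: σ_v = 19.8×3 + 17.7×1.05 = 77.985 kPa.
Pore pressure: u = 9.81×(4.05 − 1.8) = 22.073 kPa.
Initial effective stress: σ'_0 = σ_v − u = 77.985 − 22.073 = 55.912 kPa.
Stress increase at mid-clay by the 2:1 spreading method:
Δσ ≈ qD²/(D+z)² = 234×2.3²/(2.3+4.05)² = 30.699 kPa
Final effective stress: σ'_f = 55.912 + 30.699 = 86.611 kPa.
σ'_f = 86.611 ≤ σ'_p = 108 kPa, so the clay remains overconsolidated and only the recompression index applies:
S_c = C_r·H/(1+e₀)·log₁₀(σ'_f/σ'_0) = 0.059×2.1/1.75×log₁₀(86.611/55.912)
    = 0.0708 × 0.19007 = 0.01346 m

S_c ≈ 13.5 mm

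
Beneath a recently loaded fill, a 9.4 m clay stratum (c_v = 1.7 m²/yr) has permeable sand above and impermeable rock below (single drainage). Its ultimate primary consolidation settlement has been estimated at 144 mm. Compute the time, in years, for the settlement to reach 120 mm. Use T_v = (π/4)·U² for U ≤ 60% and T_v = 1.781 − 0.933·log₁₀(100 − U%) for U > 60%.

t ≈ 33.3 years

Drainage path length: H_d = H = 9.4 m (single drainage).
U = S(t)/S_ult = 120/144 = 0.8333.
U > 60%: T_v = 1.781 − 0.933·log₁₀(100 − 83.333) = 0.64102.
t = T_v·H_d²/c_v = 0.64102×9.4²/1.7 = 33.32 years.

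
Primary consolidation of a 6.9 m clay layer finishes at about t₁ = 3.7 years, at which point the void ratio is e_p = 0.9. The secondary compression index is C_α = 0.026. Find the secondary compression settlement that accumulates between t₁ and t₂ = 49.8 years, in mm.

Secondary compression: S_s = C_α·H/(1+e_p)·log₁₀(t₂/t₁)
S_s = 0.026×6.9/(1+0.9)×log₁₀(49.8/3.7)
    = 0.09442 × 1.129 = 0.1066 m

S_s ≈ 107 mm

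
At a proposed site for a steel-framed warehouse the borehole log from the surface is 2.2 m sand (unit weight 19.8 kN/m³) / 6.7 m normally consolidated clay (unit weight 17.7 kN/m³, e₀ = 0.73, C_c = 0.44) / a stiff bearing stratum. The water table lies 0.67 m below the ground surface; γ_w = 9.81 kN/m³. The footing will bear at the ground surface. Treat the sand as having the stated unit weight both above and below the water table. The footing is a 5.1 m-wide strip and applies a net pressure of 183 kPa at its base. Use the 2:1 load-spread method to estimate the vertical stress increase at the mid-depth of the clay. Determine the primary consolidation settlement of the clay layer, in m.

S_c ≈ 0.705 m

Mid-depth of clay below the ground surface: z = 2.2 + 6.7/2 = 5.55 m.
Total vertical stress at mid-clay: σ_v = 19.8×2.2 + 17.7×3.35 = 102.86 kPa.
Pore pressure: u = 9.81×(5.55 − 0.67) = 47.873 kPa.
Initial effective stress: σ'_0 = σ_v − u = 102.86 − 47.873 = 54.987 kPa.
Stress increase at mid-clay by the 2:1 spreading method:
Δσ = qB/(B+z) = 183×5.1/(5.1+5.55) = 87.634 kPa
Final effective stress: σ'_f = σ'_0 + Δσ = 54.987 + 87.634 = 142.62 kPa.
Normally consolidated clay, so the full stress increment lies on the virgin compression line:
S_c = C_c·H/(1+e₀)·log₁₀(σ'_f/σ'_0) = 0.44×6.7/(1+0.73)×log₁₀(142.62/54.987)
    = 1.704 × 0.41392 = 0.7053 m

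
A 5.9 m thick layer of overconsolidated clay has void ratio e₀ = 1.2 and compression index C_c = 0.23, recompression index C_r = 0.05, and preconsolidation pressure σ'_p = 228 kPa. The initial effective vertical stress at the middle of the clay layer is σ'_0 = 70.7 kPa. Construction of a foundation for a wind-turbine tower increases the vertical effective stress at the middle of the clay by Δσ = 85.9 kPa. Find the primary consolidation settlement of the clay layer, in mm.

Final effective stress: σ'_f = 70.7 + 85.9 = 156.6 kPa.
σ'_f = 156.6 ≤ σ'_p = 228 kPa, so the clay remains overconsolidated and only the recompression index applies:
S_c = C_r·H/(1+e₀)·log₁₀(σ'_f/σ'_0) = 0.05×5.9/2.2×log₁₀(156.6/70.7)
    = 0.13409 × 0.34537 = 0.04631 m

S_c ≈ 46.3 mm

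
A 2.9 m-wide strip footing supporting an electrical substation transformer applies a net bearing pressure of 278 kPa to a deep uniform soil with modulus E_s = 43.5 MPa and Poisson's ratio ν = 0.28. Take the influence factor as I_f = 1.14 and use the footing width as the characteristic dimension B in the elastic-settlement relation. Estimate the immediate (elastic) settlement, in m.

S_e ≈ 0.0195 m

Immediate (elastic) settlement: S_e = q·B·(1−ν²)/E_s · I_f.
E_s = 43.5 MPa = 43500 kPa.
S_e = 278 × 2.9 × (1 − 0.28²) / 43500 × 1.14
    = 278 × 2.9 × 0.9216 / 43500 × 1.14
    = 0.01947 m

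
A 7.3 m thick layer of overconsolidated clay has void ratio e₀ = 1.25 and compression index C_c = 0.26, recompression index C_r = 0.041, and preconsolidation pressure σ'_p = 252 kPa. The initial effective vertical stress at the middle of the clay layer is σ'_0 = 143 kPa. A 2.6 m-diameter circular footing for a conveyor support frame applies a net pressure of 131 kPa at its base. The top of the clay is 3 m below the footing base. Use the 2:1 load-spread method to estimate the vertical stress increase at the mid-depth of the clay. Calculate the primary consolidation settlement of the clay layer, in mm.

Mid-depth of clay below the footing base: z = 3 + 7.3/2 = 6.65 m.
Stress increase at mid-clay by the 2:1 spreading method:
Δσ ≈ qD²/(D+z)² = 131×2.6²/(2.6+6.65)² = 10.35 kPa
Final effective stress: σ'_f = 143 + 10.35 = 153.35 kPa.
σ'_f = 153.35 ≤ σ'_p = 252 kPa, so the clay remains overconsolidated and only the recompression index applies:
S_c = C_r·H/(1+e₀)·log₁₀(σ'_f/σ'_0) = 0.041×7.3/2.25×log₁₀(153.35/143)
    = 0.13302 × 0.030348 = 0.004037 m

S_c ≈ 4.04 mm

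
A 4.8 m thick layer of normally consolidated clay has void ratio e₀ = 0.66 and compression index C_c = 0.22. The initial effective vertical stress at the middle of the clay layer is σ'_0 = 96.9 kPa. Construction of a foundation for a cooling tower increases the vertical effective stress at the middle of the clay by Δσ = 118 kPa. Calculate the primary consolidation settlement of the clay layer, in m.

Final effective stress: σ'_f = σ'_0 + Δσ = 96.9 + 118 = 214.9 kPa.
Normally consolidated clay, so the full stress increment lies on the virgin compression line:
S_c = C_c·H/(1+e₀)·log₁₀(σ'_f/σ'_0) = 0.22×4.8/(1+0.66)×log₁₀(214.9/96.9)
    = 0.63614 × 0.34591 = 0.22 m

S_c ≈ 0.22 m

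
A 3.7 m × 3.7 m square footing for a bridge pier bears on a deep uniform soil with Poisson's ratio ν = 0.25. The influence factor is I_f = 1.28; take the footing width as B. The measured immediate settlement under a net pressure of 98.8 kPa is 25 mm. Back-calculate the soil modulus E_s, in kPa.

E_s ≈ 17500 kPa

S_e = q·B·(1−ν²)/E_s · I_f  ⇒  E_s = q·B·(1−ν²)·I_f / S_e.
E_s = 98.8 × 3.7 × 0.9375 × 1.28 / 0.025 = 17550 kPa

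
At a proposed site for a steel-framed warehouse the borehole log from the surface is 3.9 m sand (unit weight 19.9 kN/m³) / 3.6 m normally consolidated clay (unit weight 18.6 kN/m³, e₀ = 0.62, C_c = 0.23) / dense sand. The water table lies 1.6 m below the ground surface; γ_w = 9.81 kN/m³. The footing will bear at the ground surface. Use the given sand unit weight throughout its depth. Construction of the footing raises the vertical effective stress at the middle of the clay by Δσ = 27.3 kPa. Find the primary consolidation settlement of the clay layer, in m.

Mid-depth of clay below the ground surface: z = 3.9 + 3.6/2 = 5.7 m.
Total vertical stress at mid-clay: σ_v = 19.9×3.9 + 18.6×1.8 = 111.09 kPa.
Pore pressure: u = 9.81×(5.7 − 1.6) = 40.221 kPa.
Initial effective stress: σ'_0 = σ_v − u = 111.09 − 40.221 = 70.869 kPa.
Final effective stress: σ'_f = σ'_0 + Δσ = 70.869 + 27.3 = 98.169 kPa.
Normally consolidated clay, so the full stress increment lies on the virgin compression line:
S_c = C_c·H/(1+e₀)·log₁₀(σ'_f/σ'_0) = 0.23×3.6/(1+0.62)×log₁₀(98.169/70.869)
    = 0.51111 × 0.14152 = 0.07233 m

S_c ≈ 0.0723 m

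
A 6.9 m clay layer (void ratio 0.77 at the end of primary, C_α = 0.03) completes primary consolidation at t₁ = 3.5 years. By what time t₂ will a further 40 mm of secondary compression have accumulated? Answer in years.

S_s = C_α·H/(1+e_p)·log₁₀(t₂/t₁) ⇒ log₁₀(t₂/t₁) = S_s·(1+e_p)/(C_α·H).
log₁₀(t₂/t₁) = 0.04 × (1+0.77) / (0.03×6.9) = 0.342
t₂ = t₁ × 10^0.342 = 3.5 × 2.198 = 7.693 years

t₂ ≈ 7.69 years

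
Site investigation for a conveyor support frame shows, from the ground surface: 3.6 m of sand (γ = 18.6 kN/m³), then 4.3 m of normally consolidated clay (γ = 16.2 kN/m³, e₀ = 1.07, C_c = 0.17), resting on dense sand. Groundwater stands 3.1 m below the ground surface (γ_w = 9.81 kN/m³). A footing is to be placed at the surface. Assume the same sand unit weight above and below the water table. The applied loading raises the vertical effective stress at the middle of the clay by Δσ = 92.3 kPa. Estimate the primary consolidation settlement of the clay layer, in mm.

Mid-depth of clay below the ground surface: z = 3.6 + 4.3/2 = 5.75 m.
Total vertical stress at mid-clay: σ_v = 18.6×3.6 + 16.2×2.15 = 101.79 kPa.
Pore pressure: u = 9.81×(5.75 − 3.1) = 25.997 kPa.
Initial effective stress: σ'_0 = σ_v − u = 101.79 − 25.997 = 75.793 kPa.
Final effective stress: σ'_f = σ'_0 + Δσ = 75.793 + 92.3 = 168.09 kPa.
Normally consolidated clay, so the full stress increment lies on the virgin compression line:
S_c = C_c·H/(1+e₀)·log₁₀(σ'_f/σ'_0) = 0.17×4.3/(1+1.07)×log₁₀(168.09/75.793)
    = 0.35314 × 0.34591 = 0.1222 m

S_c ≈ 122 mm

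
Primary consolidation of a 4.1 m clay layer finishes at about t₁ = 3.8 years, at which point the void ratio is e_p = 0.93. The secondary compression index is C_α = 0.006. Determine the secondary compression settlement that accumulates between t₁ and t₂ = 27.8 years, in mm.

Secondary compression: S_s = C_α·H/(1+e_p)·log₁₀(t₂/t₁)
S_s = 0.006×4.1/(1+0.93)×log₁₀(27.8/3.8)
    = 0.01275 × 0.8643 = 0.01102 m

S_s ≈ 11 mm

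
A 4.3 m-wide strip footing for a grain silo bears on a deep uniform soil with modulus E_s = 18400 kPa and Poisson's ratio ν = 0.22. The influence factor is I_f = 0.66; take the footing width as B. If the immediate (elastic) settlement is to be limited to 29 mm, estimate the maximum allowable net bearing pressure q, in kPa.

q ≈ 198 kPa

S_e = q·B·(1−ν²)/E_s · I_f  ⇒  q = S_e·E_s / (B·(1−ν²)·I_f).
q = 0.029 × 18400 / (4.3 × 0.9516 × 0.66) = 197.6 kPa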